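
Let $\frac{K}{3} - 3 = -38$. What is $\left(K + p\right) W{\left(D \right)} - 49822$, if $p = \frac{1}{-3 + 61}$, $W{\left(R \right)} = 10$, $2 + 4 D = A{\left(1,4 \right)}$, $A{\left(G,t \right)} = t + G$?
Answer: $- \frac{1475283}{29} \approx -50872.0$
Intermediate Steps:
$K = -105$ ($K = 9 + 3 \left(-38\right) = 9 - 114 = -105$)
$A{\left(G,t \right)} = G + t$
$D = \frac{3}{4}$ ($D = - \frac{1}{2} + \frac{1 + 4}{4} = - \frac{1}{2} + \frac{1}{4} \cdot 5 = - \frac{1}{2} + \frac{5}{4} = \frac{3}{4} \approx 0.75$)
$p = \frac{1}{58} \approx 0.017241$
$\left(K + p\right) W{\left(D \right)} - 49822 = \left(-105 + \frac{1}{58}\right) 10 - 49822 = \left(- \frac{6089}{58}\right) 10 - 49822 = - \frac{30445}{29} - 49822 = - \frac{1475283}{29}$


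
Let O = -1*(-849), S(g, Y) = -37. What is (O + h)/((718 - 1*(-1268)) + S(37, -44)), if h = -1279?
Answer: -430/1949 ≈ -0.22063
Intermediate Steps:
O = 849
(O + h)/((718 - 1*(-1268)) + S(37, -44)) = (849 - 1279)/((718 - 1*(-1268)) - 37) = -430/((718 + 1268) - 37) = -430/(1986 - 37) = -430/1949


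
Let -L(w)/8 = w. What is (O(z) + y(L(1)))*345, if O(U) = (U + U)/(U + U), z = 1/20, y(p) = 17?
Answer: 6210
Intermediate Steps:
L(w) = -8*w
z = 1/20 ≈ 0.050000
O(U) = 1 (O(U) = (2*U)/((2*U)) = (2*U)*(1/(2*U)) = 1)
(O(z) + y(L(1)))*345 = (1 + 17)*345 = 18*345 = 6210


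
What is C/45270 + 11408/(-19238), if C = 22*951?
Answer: -9495227/72575355 ≈ -0.13083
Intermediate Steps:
C = 20922
C/45270 + 11408/(-19238) = 20922/45270 + 11408/(-19238) = 20922*(1/45270) + 11408*(-1/19238) = 3487/7545 - 5704/9619 = -9495227/72575355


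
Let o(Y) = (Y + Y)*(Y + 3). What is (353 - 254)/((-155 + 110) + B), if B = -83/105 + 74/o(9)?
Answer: -374220/171793 ≈ -2.1783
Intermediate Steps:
o(Y) = 2*Y*(3 + Y) (o(Y) = (2*Y)*(3 + Y) = 2*Y*(3 + Y))
B = -1693/3780 (B = -83/105 + 74/((2*9*(3 + 9))) = -83*1/105 + 74/((2*9*12)) = -83/105 + 74/216 = -83/105 + 74*(1/216) = -83/105 + 37/108 = -1693/3780 ≈ -0.44788)
(353 - 254)/((-155 + 110) + B) = (353 - 254)/((-155 + 110) - 1693/3780) = 99/(-45 - 1693/3780) = 99/(-171793/3780) = 99*(-3780/171793) = -374220/171793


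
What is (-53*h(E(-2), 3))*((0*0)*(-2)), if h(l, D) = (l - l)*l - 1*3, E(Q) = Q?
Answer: 0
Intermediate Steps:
h(l, D) = -3 (h(l, D) = 0*l - 3 = 0 - 3 = -3)
(-53*h(E(-2), 3))*((0*0)*(-2)) = (-53*(-3))*((0*0)*(-2)) = 159*(0*(-2)) = 159*0 = 0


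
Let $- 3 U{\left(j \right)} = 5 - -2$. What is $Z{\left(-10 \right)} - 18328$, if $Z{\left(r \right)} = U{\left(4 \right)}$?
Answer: $- \frac{54991}{3} \approx -18330.0$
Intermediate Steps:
$U{\left(j \right)} = - \frac{7}{3}$ ($U{\left(j \right)} = - \frac{5 - -2}{3} = - \frac{5 + 2}{3} = \left(- \frac{1}{3}\right) 7 = - \frac{7}{3}$)
$Z{\left(r \right)} = - \frac{7}{3}$
$Z{\left(-10 \right)} - 18328 = - \frac{7}{3} - 18328 = - \frac{54991}{3}$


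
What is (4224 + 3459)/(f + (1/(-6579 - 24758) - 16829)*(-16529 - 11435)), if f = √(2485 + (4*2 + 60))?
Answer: 3550612462527063121656/217485368424309968846899639 - 7544764152627*√2553/217485368424309968846899639 ≈ 1.6326e-5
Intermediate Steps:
f = √2553 (f = √(2485 + (8 + 60)) = √(2485 + 68) = √2553 ≈ 50.527)
(4224 + 3459)/(f + (1/(-6579 - 24758) - 16829)*(-16529 - 11435)) = (4224 + 3459)/(√2553 + (1/(-6579 - 24758) - 16829)*(-16529 - 11435)) = 7683/(√2553 + (1/(-31337) - 16829)*(-27964)) = 7683/(√2553 + (-1/31337 - 16829)*(-27964)) = 7683/(√2553 - 527370374/31337*(-27964)) = 7683/(√2553 + 14747385138536/31337) = 7683/(14747385138536/31337 + √2553)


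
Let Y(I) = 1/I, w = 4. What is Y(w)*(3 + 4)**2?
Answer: 49/4 ≈ 12.250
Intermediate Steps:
Y(w)*(3 + 4)**2 = (3 + 4)**2/4 = (1/4)*7**2 = (1/4)*49 = 49/4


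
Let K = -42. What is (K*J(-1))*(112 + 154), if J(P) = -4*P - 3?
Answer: -11172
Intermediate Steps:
J(P) = -3 - 4*P
(K*J(-1))*(112 + 154) = (-42*(-3 - 4*(-1)))*(112 + 154) = -42*(-3 + 4)*266 = -42*1*266 = -42*266 = -11172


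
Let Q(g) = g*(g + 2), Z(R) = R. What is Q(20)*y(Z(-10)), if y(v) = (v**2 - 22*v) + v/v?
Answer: 141240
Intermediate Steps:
Q(g) = g*(2 + g)
y(v) = 1 + v**2 - 22*v (y(v) = (v**2 - 22*v) + 1 = 1 + v**2 - 22*v)
Q(20)*y(Z(-10)) = (20*(2 + 20))*(1 + (-10)**2 - 22*(-10)) = (20*22)*(1 + 100 + 220) = 440*321 = 141240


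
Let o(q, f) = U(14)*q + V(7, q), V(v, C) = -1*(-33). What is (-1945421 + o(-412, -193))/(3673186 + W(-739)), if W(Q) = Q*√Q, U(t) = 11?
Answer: -1432483769024/2698539794803 - 288198176*I*√739/2698539794803 ≈ -0.53084 - 0.0029033*I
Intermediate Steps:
V(v, C) = 33
o(q, f) = 33 + 11*q (o(q, f) = 11*q + 33 = 33 + 11*q)
W(Q) = Q^(3/2)
(-1945421 + o(-412, -193))/(3673186 + W(-739)) = (-1945421 + (33 + 11*(-412)))/(3673186 + (-739)^(3/2)) = (-1945421 + (33 - 4532))/(3673186 - 739*I*√739) = (-1945421 - 4499)/(3673186 - 739*I*√739) = -1949920/(3673186 - 739*I*√739)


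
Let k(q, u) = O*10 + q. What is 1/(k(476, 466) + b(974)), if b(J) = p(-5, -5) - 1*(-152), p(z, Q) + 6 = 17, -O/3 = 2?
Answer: 1/579 ≈ 0.0017271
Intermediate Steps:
O = -6 (O = -3*2 = -6)
p(z, Q) = 11 (p(z, Q) = -6 + 17 = 11)
k(q, u) = -60 + q (k(q, u) = -6*10 + q = -60 + q)
b(J) = 163 (b(J) = 11 - 1*(-152) = 11 + 152 = 163)
1/(k(476, 466) + b(974)) = 1/((-60 + 476) + 163) = 1/(416 + 163) = 1/579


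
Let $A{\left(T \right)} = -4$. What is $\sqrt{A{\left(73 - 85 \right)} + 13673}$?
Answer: $\sqrt{13669} \approx 116.91$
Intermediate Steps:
$\sqrt{A{\left(73 - 85 \right)} + 13673} = \sqrt{-4 + 13673} = \sqrt{13669}$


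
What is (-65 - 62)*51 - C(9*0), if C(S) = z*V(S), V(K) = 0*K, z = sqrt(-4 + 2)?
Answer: -6477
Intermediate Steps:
z = I*sqrt(2) (z = sqrt(-2) = I*sqrt(2) ≈ 1.4142*I)
V(K) = 0
C(S) = 0 (C(S) = (I*sqrt(2))*0 = 0)
(-65 - 62)*51 - C(9*0) = (-65 - 62)*51 - 1*0 = -127*51 + 0 = -6477 + 0 = -6477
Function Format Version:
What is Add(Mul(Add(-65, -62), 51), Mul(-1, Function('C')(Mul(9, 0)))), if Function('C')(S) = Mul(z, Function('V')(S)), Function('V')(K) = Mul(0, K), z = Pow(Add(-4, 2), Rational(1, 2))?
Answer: -6477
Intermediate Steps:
z = Mul(I, Pow(2, Rational(1, 2))) (z = Pow(-2, Rational(1, 2)) = Mul(I, Pow(2, Rational(1, 2))) ≈ Mul(1.4142, I))
Function('V')(K) = 0
Function('C')(S) = 0 (Function('C')(S) = Mul(Mul(I, Pow(2, Rational(1, 2))), 0) = 0)
Add(Mul(Add(-65, -62), 51), Mul(-1, Function('C')(Mul(9, 0)))) = Add(Mul(Add(-65, -62), 51), Mul(-1, 0)) = Add(Mul(-127, 51), 0) = Add(-6477, 0) = -6477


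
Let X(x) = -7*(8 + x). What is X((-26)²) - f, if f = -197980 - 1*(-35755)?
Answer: 157437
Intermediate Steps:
X(x) = -56 - 7*x
f = -162225 (f = -197980 + 35755 = -162225)
X((-26)²) - f = (-56 - 7*(-26)²) - 1*(-162225) = (-56 - 7*676) + 162225 = (-56 - 4732) + 162225 = -4788 + 162225 = 157437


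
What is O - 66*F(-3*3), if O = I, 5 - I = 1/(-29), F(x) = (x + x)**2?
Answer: -619990/29 ≈ -21379.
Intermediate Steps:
F(x) = 4*x**2 (F(x) = (2*x)**2 = 4*x**2)
I = 146/29 (I = 5 - 1/(-29) = 5 - 1*(-1/29) = 5 + 1/29 = 146/29 ≈ 5.0345)
O = 146/29 ≈ 5.0345
O - 66*F(-3*3) = 146/29 - 264*(-3*3)**2 = 146/29 - 264*(-9)**2 = 146/29 - 264*81 = 146/29 - 66*324 = 146/29 - 21384 = -619990/29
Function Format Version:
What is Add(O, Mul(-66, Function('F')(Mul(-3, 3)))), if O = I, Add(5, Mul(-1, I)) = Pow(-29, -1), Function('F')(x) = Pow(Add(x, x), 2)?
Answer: Rational(-619990, 29) ≈ -21379.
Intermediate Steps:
Function('F')(x) = Mul(4, Pow(x, 2)) (Function('F')(x) = Pow(Mul(2, x), 2) = Mul(4, Pow(x, 2)))
I = Rational(146, 29) (I = Add(5, Mul(-1, Pow(-29, -1))) = Add(5, Mul(-1, Rational(-1, 29))) = Add(5, Rational(1, 29)) = Rational(146, 29) ≈ 5.0345)
O = Rational(146, 29) ≈ 5.0345
Add(O, Mul(-66, Function('F')(Mul(-3, 3)))) = Add(Rational(146, 29), Mul(-66, Mul(4, Pow(Mul(-3, 3), 2)))) = Add(Rational(146, 29), Mul(-66, Mul(4, Pow(-9, 2)))) = Add(Rational(146, 29), Mul(-66, Mul(4, 81))) = Add(Rational(146, 29), Mul(-66, 324)) = Add(Rational(146, 29), -21384) = Rational(-619990, 29)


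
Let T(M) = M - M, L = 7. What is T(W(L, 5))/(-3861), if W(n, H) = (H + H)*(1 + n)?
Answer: 0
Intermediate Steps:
W(n, H) = 2*H*(1 + n) (W(n, H) = (2*H)*(1 + n) = 2*H*(1 + n))
T(M) = 0
T(W(L, 5))/(-3861) = 0/(-3861) = 0*(-1/3861) = 0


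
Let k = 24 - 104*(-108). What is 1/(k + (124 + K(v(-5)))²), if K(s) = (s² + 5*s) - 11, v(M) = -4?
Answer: 1/23137 ≈ 4.3221e-5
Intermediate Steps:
K(s) = -11 + s² + 5*s
k = 11256 (k = 24 + 11232 = 11256)
1/(k + (124 + K(v(-5)))²) = 1/(11256 + (124 + (-11 + (-4)² + 5*(-4)))²) = 1/(11256 + (124 + (-11 + 16 - 20))²) = 1/(11256 + (124 - 15)²) = 1/(11256 + 109²) = 1/(11256 + 11881) = 1/23137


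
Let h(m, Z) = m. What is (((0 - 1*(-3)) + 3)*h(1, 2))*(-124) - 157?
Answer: -901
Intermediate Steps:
(((0 - 1*(-3)) + 3)*h(1, 2))*(-124) - 157 = (((0 - 1*(-3)) + 3)*1)*(-124) - 157 = (((0 + 3) + 3)*1)*(-124) - 157 = ((3 + 3)*1)*(-124) - 157 = (6*1)*(-124) - 157 = 6*(-124) - 157 = -744 - 157 = -901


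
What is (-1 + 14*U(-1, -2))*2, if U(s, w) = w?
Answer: -58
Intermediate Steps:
(-1 + 14*U(-1, -2))*2 = (-1 + 14*(-2))*2 = (-1 - 28)*2 = -29*2 = -58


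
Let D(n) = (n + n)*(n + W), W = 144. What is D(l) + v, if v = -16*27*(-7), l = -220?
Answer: 36464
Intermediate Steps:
v = 3024 (v = -432*(-7) = 3024)
D(n) = 2*n*(144 + n) (D(n) = (n + n)*(n + 144) = (2*n)*(144 + n) = 2*n*(144 + n))
D(l) + v = 2*(-220)*(144 - 220) + 3024 = 2*(-220)*(-76) + 3024 = 33440 + 3024 = 36464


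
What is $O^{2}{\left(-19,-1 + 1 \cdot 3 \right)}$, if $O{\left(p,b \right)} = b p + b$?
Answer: $1296$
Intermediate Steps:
$O{\left(p,b \right)} = b + b p$
$O^{2}{\left(-19,-1 + 1 \cdot 3 \right)} = \left(\left(-1 + 1 \cdot 3\right) \left(1 - 19\right)\right)^{2} = \left(\left(-1 + 3\right) \left(-18\right)\right)^{2} = \left(2 \left(-18\right)\right)^{2} = \left(-36\right)^{2} = 1296$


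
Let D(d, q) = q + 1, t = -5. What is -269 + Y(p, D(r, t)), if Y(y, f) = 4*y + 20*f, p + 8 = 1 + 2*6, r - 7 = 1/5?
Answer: -329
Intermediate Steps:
r = 36/5 (r = 7 + 1/5 = 7 + ⅕ = 36/5 ≈ 7.2000)
D(d, q) = 1 + q
p = 5 (p = -8 + (1 + 2*6) = -8 + (1 + 12) = -8 + 13 = 5)
-269 + Y(p, D(r, t)) = -269 + (4*5 + 20*(1 - 5)) = -269 + (20 + 20*(-4)) = -269 + (20 - 80) = -269 - 60 = -329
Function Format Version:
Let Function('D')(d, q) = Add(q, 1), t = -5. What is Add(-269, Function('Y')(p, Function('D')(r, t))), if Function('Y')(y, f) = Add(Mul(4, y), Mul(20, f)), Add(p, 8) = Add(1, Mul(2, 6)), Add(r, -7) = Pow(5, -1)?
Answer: -329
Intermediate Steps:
r = Rational(36, 5) (r = Add(7, Pow(5, -1)) = Add(7, Rational(1, 5)) = Rational(36, 5) ≈ 7.2000)
Function('D')(d, q) = Add(1, q)
p = 5 (p = Add(-8, Add(1, Mul(2, 6))) = Add(-8, Add(1, 12)) = Add(-8, 13) = 5)
Add(-269, Function('Y')(p, Function('D')(r, t))) = Add(-269, Add(Mul(4, 5), Mul(20, Add(1, -5)))) = Add(-269, Add(20, Mul(20, -4))) = Add(-269, Add(20, -80)) = Add(-269, -60) = -329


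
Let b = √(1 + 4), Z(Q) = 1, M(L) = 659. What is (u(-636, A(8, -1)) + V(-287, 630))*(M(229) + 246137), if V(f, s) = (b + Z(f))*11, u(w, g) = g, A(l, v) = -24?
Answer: -3208348 + 2714756*√5 ≈ 2.8620e+6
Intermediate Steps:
b = √5 ≈ 2.2361
V(f, s) = 11 + 11*√5 (V(f, s) = (√5 + 1)*11 = (1 + √5)*11 = 11 + 11*√5)
(u(-636, A(8, -1)) + V(-287, 630))*(M(229) + 246137) = (-24 + (11 + 11*√5))*(659 + 246137) = (-13 + 11*√5)*246796 = -3208348 + 2714756*√5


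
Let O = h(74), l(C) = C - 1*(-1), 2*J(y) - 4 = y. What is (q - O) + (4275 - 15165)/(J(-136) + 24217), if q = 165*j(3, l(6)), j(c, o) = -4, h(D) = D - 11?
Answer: -17472063/24151 ≈ -723.45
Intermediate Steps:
h(D) = -11 + D
J(y) = 2 + y/2
l(C) = 1 + C (l(C) = C + 1 = 1 + C)
O = 63 (O = -11 + 74 = 63)
q = -660 (q = 165*(-4) = -660)
(q - O) + (4275 - 15165)/(J(-136) + 24217) = (-660 - 1*63) + (4275 - 15165)/((2 + (½)*(-136)) + 24217) = (-660 - 63) - 10890/((2 - 68) + 24217) = -723 - 10890/(-66 + 24217) = -723 - 10890/24151 = -17472063/24151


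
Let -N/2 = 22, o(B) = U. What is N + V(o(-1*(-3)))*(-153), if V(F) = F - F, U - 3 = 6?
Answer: -44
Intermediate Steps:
U = 9 (U = 3 + 6 = 9)
o(B) = 9
N = -44 (N = -2*22 = -44)
V(F) = 0
N + V(o(-1*(-3)))*(-153) = -44 + 0*(-153) = -44 + 0 = -44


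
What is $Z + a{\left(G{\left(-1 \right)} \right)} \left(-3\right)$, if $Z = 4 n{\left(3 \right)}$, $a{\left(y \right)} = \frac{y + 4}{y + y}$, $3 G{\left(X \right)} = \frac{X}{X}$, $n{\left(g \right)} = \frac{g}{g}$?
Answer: $- \frac{31}{2} \approx -15.5$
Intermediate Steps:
$n{\left(g \right)} = 1$
$G{\left(X \right)} = \frac{1}{3}$ ($G{\left(X \right)} = \frac{X \frac{1}{X}}{3} = \frac{1}{3} \cdot 1 = \frac{1}{3}$)
$a{\left(y \right)} = \frac{4 + y}{2 y}$
$Z = 4$ ($Z = 4 \cdot 1 = 4$)
$Z + a{\left(G{\left(-1 \right)} \right)} \left(-3\right) = 4 + \frac{\frac{1}{\frac{1}{3}} \left(4 + \frac{1}{3}\right)}{2} \left(-3\right) = 4 + \frac{1}{2} \cdot 3 \cdot \frac{13}{3} \left(-3\right) = 4 + \frac{13}{2} \left(-3\right) = 4 - \frac{39}{2} = - \frac{31}{2}$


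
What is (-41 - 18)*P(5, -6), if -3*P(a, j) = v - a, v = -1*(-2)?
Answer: -59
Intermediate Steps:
v = 2
P(a, j) = -⅔ + a/3 (P(a, j) = -(2 - a)/3 = -⅔ + a/3)
(-41 - 18)*P(5, -6) = (-41 - 18)*(-⅔ + (⅓)*5) = -59*(-⅔ + 5/3) = -59*1 = -59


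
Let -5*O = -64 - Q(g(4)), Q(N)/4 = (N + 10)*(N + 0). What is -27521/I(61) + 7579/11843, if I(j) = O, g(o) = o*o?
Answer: -124350731/1574208 ≈ -78.993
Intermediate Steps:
g(o) = o²
Q(N) = 4*N*(10 + N) (Q(N) = 4*((N + 10)*(N + 0)) = 4*((10 + N)*N) = 4*(N*(10 + N)) = 4*N*(10 + N))
O = 1728/5 (O = -(-64 - 4*4²*(10 + 4²))/5 = -(-64 - 4*16*(10 + 16))/5 = -(-64 - 4*16*26)/5 = -(-64 - 1*1664)/5 = -(-64 - 1664)/5 = -⅕*(-1728) = 1728/5 ≈ 345.60)
I(j) = 1728/5
-27521/I(61) + 7579/11843 = -27521/1728/5 + 7579/11843 = -27521*5/1728 + 7579*(1/11843) = -137605/1728 + 583/911 = -124350731/1574208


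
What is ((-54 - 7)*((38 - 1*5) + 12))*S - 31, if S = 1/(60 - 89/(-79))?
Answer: -366554/4829 ≈ -75.907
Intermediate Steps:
S = 79/4829 (S = 1/(60 - 89*(-1/79)) = 1/(60 + 89/79) = 1/(4829/79) = 79/4829 ≈ 0.016360)
((-54 - 7)*((38 - 1*5) + 12))*S - 31 = ((-54 - 7)*((38 - 1*5) + 12))*(79/4829) - 31 = -61*((38 - 5) + 12)*(79/4829) - 31 = -61*(33 + 12)*(79/4829) - 31 = -61*45*(79/4829) - 31 = -2745*79/4829 - 31 = -216855/4829 - 31 = -366554/4829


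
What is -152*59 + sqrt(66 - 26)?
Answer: -8968 + 2*sqrt(10) ≈ -8961.7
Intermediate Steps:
-152*59 + sqrt(66 - 26) = -8968 + sqrt(40) = -8968 + 2*sqrt(10)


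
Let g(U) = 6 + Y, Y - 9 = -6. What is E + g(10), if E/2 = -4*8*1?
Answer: -55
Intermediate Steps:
Y = 3 (Y = 9 - 6 = 3)
E = -64 (E = 2*(-4*8*1) = 2*(-32*1) = 2*(-32) = -64)
g(U) = 9 (g(U) = 6 + 3 = 9)
E + g(10) = -64 + 9 = -55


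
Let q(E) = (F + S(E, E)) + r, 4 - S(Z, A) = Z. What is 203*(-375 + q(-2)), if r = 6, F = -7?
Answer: -75110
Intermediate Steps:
S(Z, A) = 4 - Z
q(E) = 3 - E (q(E) = (-7 + (4 - E)) + 6 = (-3 - E) + 6 = 3 - E)
203*(-375 + q(-2)) = 203*(-375 + (3 - 1*(-2))) = 203*(-375 + (3 + 2)) = 203*(-375 + 5) = 203*(-370) = -75110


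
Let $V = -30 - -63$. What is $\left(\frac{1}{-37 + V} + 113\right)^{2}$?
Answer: $\frac{203401}{16} \approx 12713.0$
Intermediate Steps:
$V = 33$ ($V = -30 + 63 = 33$)
$\left(\frac{1}{-37 + V} + 113\right)^{2} = \left(\frac{1}{-37 + 33} + 113\right)^{2} = \left(\frac{1}{-4} + 113\right)^{2} = \left(- \frac{1}{4} + 113\right)^{2} = \left(\frac{451}{4}\right)^{2} = \frac{203401}{16}$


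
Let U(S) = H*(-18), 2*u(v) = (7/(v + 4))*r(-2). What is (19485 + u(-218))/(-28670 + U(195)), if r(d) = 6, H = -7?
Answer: -4169769/6108416 ≈ -0.68263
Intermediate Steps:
u(v) = 21/(4 + v) (u(v) = ((7/(v + 4))*6)/2 = ((7/(4 + v))*6)/2 = (42/(4 + v))/2 = 21/(4 + v))
U(S) = 126 (U(S) = -7*(-18) = 126)
(19485 + u(-218))/(-28670 + U(195)) = (19485 + 21/(4 - 218))/(-28670 + 126) = (19485 + 21/(-214))/(-28544) = (19485 + 21*(-1/214))*(-1/28544) = (19485 - 21/214)*(-1/28544) = (4169769/214)*(-1/28544) = -4169769/6108416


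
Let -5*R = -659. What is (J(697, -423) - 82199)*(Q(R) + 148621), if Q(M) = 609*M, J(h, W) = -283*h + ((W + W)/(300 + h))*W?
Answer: -318443656701312/4985 ≈ -6.3880e+10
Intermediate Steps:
R = 659/5 (R = -⅕*(-659) = 659/5 ≈ 131.80)
J(h, W) = -283*h + 2*W²/(300 + h) (J(h, W) = -283*h + ((2*W)/(300 + h))*W = -283*h + (2*W/(300 + h))*W = -283*h + 2*W²/(300 + h))
(J(697, -423) - 82199)*(Q(R) + 148621) = ((-84900*697 - 283*697² + 2*(-423)²)/(300 + 697) - 82199)*(609*(659/5) + 148621) = ((-59175300 - 283*485809 + 2*178929)/997 - 82199)*(401331/5 + 148621) = ((-59175300 - 137483947 + 357858)/997 - 82199)*(1144436/5) = ((1/997)*(-196301389) - 82199)*(1144436/5) = (-196301389/997 - 82199)*(1144436/5) = -278253792/997*1144436/5 = -318443656701312/4985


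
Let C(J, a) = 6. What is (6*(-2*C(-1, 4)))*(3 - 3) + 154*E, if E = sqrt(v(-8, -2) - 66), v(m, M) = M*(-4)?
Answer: 154*I*sqrt(58) ≈ 1172.8*I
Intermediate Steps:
v(m, M) = -4*M
E = I*sqrt(58) (E = sqrt(-4*(-2) - 66) = sqrt(8 - 66) = sqrt(-58) = I*sqrt(58) ≈ 7.6158*I)
(6*(-2*C(-1, 4)))*(3 - 3) + 154*E = (6*(-2*6))*(3 - 3) + 154*(I*sqrt(58)) = (6*(-12))*0 + 154*I*sqrt(58) = -72*0 + 154*I*sqrt(58) = 0 + 154*I*sqrt(58) = 154*I*sqrt(58)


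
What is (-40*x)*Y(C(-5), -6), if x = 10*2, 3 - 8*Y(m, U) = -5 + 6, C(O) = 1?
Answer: -200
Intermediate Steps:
Y(m, U) = 1/4 (Y(m, U) = 3/8 - (-5 + 6)/8 = 3/8 - 1/8*1 = 3/8 - 1/8 = 1/4)
x = 20
(-40*x)*Y(C(-5), -6) = -40*20*(1/4) = -800*1/4 = -200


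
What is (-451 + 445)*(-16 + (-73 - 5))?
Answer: 564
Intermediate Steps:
(-451 + 445)*(-16 + (-73 - 5)) = -6*(-16 - 78) = -6*(-94) = 564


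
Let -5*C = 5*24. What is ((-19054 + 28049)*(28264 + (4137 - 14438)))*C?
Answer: -3877852440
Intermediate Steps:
C = -24 ≈ -24.000
((-19054 + 28049)*(28264 + (4137 - 14438)))*C = ((-19054 + 28049)*(28264 + (4137 - 14438)))*(-24) = (8995*(28264 - 10301))*(-24) = (8995*17963)*(-24) = 161577185*(-24) = -3877852440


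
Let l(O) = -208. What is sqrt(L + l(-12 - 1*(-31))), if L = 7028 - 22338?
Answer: I*sqrt(15518) ≈ 124.57*I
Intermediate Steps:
L = -15310
sqrt(L + l(-12 - 1*(-31))) = sqrt(-15310 - 208) = sqrt(-15518) = I*sqrt(15518)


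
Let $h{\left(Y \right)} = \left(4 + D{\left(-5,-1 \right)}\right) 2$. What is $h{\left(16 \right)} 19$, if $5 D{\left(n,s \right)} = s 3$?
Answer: $\frac{646}{5} \approx 129.2$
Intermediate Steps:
$D{\left(n,s \right)} = \frac{3 s}{5}$ ($D{\left(n,s \right)} = \frac{s 3}{5} = \frac{3 s}{5}$)
$h{\left(Y \right)} = \frac{34}{5}$ ($h{\left(Y \right)} = \left(4 + \frac{3}{5} \left(-1\right)\right) 2 = \left(4 - \frac{3}{5}\right) 2 = \frac{17}{5} \cdot 2 = \frac{34}{5}$)
$h{\left(16 \right)} 19 = \frac{34}{5} \cdot 19 = \frac{646}{5}$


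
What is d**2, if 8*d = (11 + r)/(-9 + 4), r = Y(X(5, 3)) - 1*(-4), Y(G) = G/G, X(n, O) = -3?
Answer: 4/25 ≈ 0.16000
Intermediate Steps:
Y(G) = 1
r = 5 (r = 1 - 1*(-4) = 1 + 4 = 5)
d = -2/5 (d = ((11 + 5)/(-9 + 4))/8 = (16/(-5))/8 = (16*(-1/5))/8 = (1/8)*(-16/5) = -2/5 ≈ -0.40000)
d**2 = (-2/5)**2 = 4/25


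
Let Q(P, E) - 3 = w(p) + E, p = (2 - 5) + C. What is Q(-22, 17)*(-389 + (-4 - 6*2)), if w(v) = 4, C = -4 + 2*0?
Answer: -9720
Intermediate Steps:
C = -4 (C = -4 + 0 = -4)
p = -7 (p = (2 - 5) - 4 = -3 - 4 = -7)
Q(P, E) = 7 + E (Q(P, E) = 3 + (4 + E) = 7 + E)
Q(-22, 17)*(-389 + (-4 - 6*2)) = (7 + 17)*(-389 + (-4 - 6*2)) = 24*(-389 + (-4 - 12)) = 24*(-389 - 16) = 24*(-405) = -9720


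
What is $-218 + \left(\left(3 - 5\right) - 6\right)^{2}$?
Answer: $-154$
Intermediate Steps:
$-218 + \left(\left(3 - 5\right) - 6\right)^{2} = -218 + \left(-2 - 6\right)^{2} = -218 + \left(-8\right)^{2} = -218 + 64 = -154$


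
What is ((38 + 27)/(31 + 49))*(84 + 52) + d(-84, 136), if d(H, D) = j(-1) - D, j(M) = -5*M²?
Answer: -61/2 ≈ -30.500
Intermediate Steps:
d(H, D) = -5 - D (d(H, D) = -5*(-1)² - D = -5*1 - D = -5 - D)
((38 + 27)/(31 + 49))*(84 + 52) + d(-84, 136) = ((38 + 27)/(31 + 49))*(84 + 52) + (-5 - 1*136) = (65/80)*136 + (-5 - 136) = (65*(1/80))*136 - 141 = (13/16)*136 - 141 = 221/2 - 141 = -61/2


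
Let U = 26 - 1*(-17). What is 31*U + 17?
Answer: 1350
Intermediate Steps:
U = 43 (U = 26 + 17 = 43)
31*U + 17 = 31*43 + 17 = 1333 + 17 = 1350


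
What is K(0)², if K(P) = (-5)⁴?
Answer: 390625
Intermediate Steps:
K(P) = 625
K(0)² = 625² = 390625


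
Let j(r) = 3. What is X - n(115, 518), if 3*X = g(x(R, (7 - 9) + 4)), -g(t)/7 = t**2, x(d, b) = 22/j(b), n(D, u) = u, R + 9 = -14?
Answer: -17374/27 ≈ -643.48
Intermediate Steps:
R = -23 (R = -9 - 14 = -23)
x(d, b) = 22/3
g(t) = -7*t**2
X = -3388/27 (X = (-7*(22/3)**2)/3 = (-7*484/9)/3 = (1/3)*(-3388/9) = -3388/27 ≈ -125.48)
X - n(115, 518) = -3388/27 - 1*518 = -3388/27 - 518 = -17374/27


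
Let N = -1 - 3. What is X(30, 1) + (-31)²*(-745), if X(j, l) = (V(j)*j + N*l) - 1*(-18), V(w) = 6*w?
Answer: -710531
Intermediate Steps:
N = -4
X(j, l) = 18 - 4*l + 6*j² (X(j, l) = ((6*j)*j - 4*l) - 1*(-18) = (6*j² - 4*l) + 18 = (-4*l + 6*j²) + 18 = 18 - 4*l + 6*j²)
X(30, 1) + (-31)²*(-745) = (18 - 4*1 + 6*30²) + (-31)²*(-745) = (18 - 4 + 6*900) + 961*(-745) = (18 - 4 + 5400) - 715945 = 5414 - 715945 = -710531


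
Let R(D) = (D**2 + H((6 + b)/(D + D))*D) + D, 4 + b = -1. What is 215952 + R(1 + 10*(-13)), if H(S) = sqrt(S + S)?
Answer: 232464 - I*sqrt(129) ≈ 2.3246e+5 - 11.358*I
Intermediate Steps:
b = -5 (b = -4 - 1 = -5)
H(S) = sqrt(2)*sqrt(S) (H(S) = sqrt(2*S) = sqrt(2)*sqrt(S))
R(D) = D + D**2 + D*sqrt(1/D) (R(D) = (D**2 + (sqrt(2)*sqrt((6 - 5)/(D + D)))*D) + D = (D**2 + (sqrt(2)*sqrt(1/(2*D)))*D) + D = (D**2 + (sqrt(2)*(sqrt(2)*sqrt(1/D)/2))*D) + D = (D**2 + sqrt(1/D)*D) + D = (D**2 + D*sqrt(1/D)) + D = D + D**2 + D*sqrt(1/D))
215952 + R(1 + 10*(-13)) = 215952 + (1 + 10*(-13))*(1 + (1 + 10*(-13)) + sqrt(1/(1 + 10*(-13)))) = 215952 + (1 - 130)*(1 + (1 - 130) + sqrt(1/(1 - 130))) = 215952 - 129*(1 - 129 + sqrt(1/(-129))) = 215952 - 129*(1 - 129 + sqrt(-1/129)) = 215952 - 129*(1 - 129 + I*sqrt(129)/129) = 215952 - 129*(-128 + I*sqrt(129)/129) = 215952 + (16512 - I*sqrt(129)) = 232464 - I*sqrt(129)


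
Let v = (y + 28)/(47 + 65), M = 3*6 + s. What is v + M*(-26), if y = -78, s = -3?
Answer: -21865/56 ≈ -390.45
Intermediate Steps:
M = 15 (M = 3*6 - 3 = 18 - 3 = 15)
v = -25/56 (v = (-78 + 28)/(47 + 65) = -50/112 = -50*1/112 = -25/56 ≈ -0.44643)
v + M*(-26) = -25/56 + 15*(-26) = -25/56 - 390 = -21865/56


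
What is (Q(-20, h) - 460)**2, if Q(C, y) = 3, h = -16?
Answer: 208849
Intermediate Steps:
(Q(-20, h) - 460)**2 = (3 - 460)**2 = (-457)**2 = 208849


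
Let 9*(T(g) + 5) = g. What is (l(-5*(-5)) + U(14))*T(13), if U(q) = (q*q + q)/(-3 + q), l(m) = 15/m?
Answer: -11552/165 ≈ -70.012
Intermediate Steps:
T(g) = -5 + g/9
U(q) = (q + q**2)/(-3 + q) (U(q) = (q**2 + q)/(-3 + q) = (q + q**2)/(-3 + q))
(l(-5*(-5)) + U(14))*T(13) = (15/((-5*(-5))) + 14*(1 + 14)/(-3 + 14))*(-5 + (1/9)*13) = (15/25 + 14*15/11)*(-5 + 13/9) = (15*(1/25) + 14*(1/11)*15)*(-32/9) = (3/5 + 210/11)*(-32/9) = (1083/55)*(-32/9) = -11552/165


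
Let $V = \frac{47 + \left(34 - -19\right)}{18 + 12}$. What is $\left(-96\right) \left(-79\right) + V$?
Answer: $\frac{22762}{3} \approx 7587.3$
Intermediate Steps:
$V = \frac{10}{3}$ ($V = \frac{47 + \left(34 + 19\right)}{30} = \left(47 + 53\right) \frac{1}{30} = 100 \cdot \frac{1}{30} = \frac{10}{3} \approx 3.3333$)
$\left(-96\right) \left(-79\right) + V = \left(-96\right) \left(-79\right) + \frac{10}{3} = 7584 + \frac{10}{3} = \frac{22762}{3}$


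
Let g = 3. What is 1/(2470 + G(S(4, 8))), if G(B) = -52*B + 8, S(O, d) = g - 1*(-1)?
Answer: 1/2270 ≈ 0.00044053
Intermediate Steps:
S(O, d) = 4 (S(O, d) = 3 - 1*(-1) = 3 + 1 = 4)
G(B) = 8 - 52*B
1/(2470 + G(S(4, 8))) = 1/(2470 + (8 - 52*4)) = 1/(2470 + (8 - 208)) = 1/(2470 - 200) = 1/2270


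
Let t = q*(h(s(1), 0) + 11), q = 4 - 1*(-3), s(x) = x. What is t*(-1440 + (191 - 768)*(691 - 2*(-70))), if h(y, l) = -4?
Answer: -23565423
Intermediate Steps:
q = 7 (q = 4 + 3 = 7)
t = 49 (t = 7*(-4 + 11) = 7*7 = 49)
t*(-1440 + (191 - 768)*(691 - 2*(-70))) = 49*(-1440 + (191 - 768)*(691 - 2*(-70))) = 49*(-1440 - 577*(691 + 140)) = 49*(-1440 - 577*831) = 49*(-1440 - 479487) = 49*(-480927) = -23565423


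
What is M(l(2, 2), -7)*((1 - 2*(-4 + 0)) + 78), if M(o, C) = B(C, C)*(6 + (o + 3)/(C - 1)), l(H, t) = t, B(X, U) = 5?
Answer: 18705/8 ≈ 2338.1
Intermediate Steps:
M(o, C) = 30 + 5*(3 + o)/(-1 + C) (M(o, C) = 5*(6 + (o + 3)/(C - 1)) = 5*(6 + (3 + o)/(-1 + C)) = 30 + 5*(3 + o)/(-1 + C))
M(l(2, 2), -7)*((1 - 2*(-4 + 0)) + 78) = (5*(-3 + 2 + 6*(-7))/(-1 - 7))*((1 - 2*(-4 + 0)) + 78) = (5*(-3 + 2 - 42)/(-8))*((1 - 2*(-4)) + 78) = (5*(-⅛)*(-43))*((1 + 8) + 78) = 215*(9 + 78)/8 = (215/8)*87 = 18705/8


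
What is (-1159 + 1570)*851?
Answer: 349761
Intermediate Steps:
(-1159 + 1570)*851 = 411*851 = 349761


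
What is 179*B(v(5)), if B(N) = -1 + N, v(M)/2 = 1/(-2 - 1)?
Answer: -895/3 ≈ -298.33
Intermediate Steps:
v(M) = -⅔ (v(M) = 2/(-2 - 1) = 2/(-3) = 2*(-⅓) = -⅔)
179*B(v(5)) = 179*(-1 - ⅔) = 179*(-5/3) = -895/3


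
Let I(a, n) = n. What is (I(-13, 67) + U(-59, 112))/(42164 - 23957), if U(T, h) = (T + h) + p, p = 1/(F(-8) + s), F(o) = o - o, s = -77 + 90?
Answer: 223/33813 ≈ 0.0065951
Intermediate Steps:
s = 13
F(o) = 0
p = 1/13 (p = 1/(0 + 13) = 1/13 ≈ 0.076923)
U(T, h) = 1/13 + T + h (U(T, h) = (T + h) + 1/13 = 1/13 + T + h)
(I(-13, 67) + U(-59, 112))/(42164 - 23957) = (67 + (1/13 - 59 + 112))/(42164 - 23957) = (67 + 690/13)/18207 = (1561/13)*(1/18207) = 223/33813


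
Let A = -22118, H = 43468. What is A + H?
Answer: 21350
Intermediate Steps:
A + H = -22118 + 43468 = 21350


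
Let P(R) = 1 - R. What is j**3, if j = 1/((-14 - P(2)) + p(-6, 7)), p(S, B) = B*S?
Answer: -1/166375 ≈ -6.0105e-6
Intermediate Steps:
j = -1/55 (j = 1/((-14 - (1 - 1*2)) + 7*(-6)) = 1/((-14 - (1 - 2)) - 42) = 1/((-14 - 1*(-1)) - 42) = 1/((-14 + 1) - 42) = 1/(-13 - 42) = 1/(-55) = -1/55 ≈ -0.018182)
j**3 = (-1/55)**3 = -1/166375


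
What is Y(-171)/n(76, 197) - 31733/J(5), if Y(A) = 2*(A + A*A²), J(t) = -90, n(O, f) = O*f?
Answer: -5591609/17730 ≈ -315.38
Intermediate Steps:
Y(A) = 2*A + 2*A³ (Y(A) = 2*(A + A³) = 2*A + 2*A³)
Y(-171)/n(76, 197) - 31733/J(5) = (2*(-171)*(1 + (-171)²))/((76*197)) - 31733/(-90) = (2*(-171)*(1 + 29241))/14972 - 31733*(-1/90) = (2*(-171)*29242)*(1/14972) + 31733/90 = -10000764*1/14972 + 31733/90 = -131589/197 + 31733/90 = -5591609/17730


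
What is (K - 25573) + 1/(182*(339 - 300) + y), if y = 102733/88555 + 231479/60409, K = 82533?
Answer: 2164342757219296915/37997590447152 ≈ 56960.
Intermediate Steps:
y = 26704620642/5349518995 (y = 102733*(1/88555) + 231479*(1/60409) = 102733/88555 + 231479/60409 = 26704620642/5349518995 ≈ 4.9920)
(K - 25573) + 1/(182*(339 - 300) + y) = (82533 - 25573) + 1/(182*(339 - 300) + 26704620642/5349518995) = 56960 + 1/(182*39 + 26704620642/5349518995) = 56960 + 1/(7098 + 26704620642/5349518995) = 56960 + 1/(37997590447152/5349518995) = 56960 + 5349518995/37997590447152 = 2164342757219296915/37997590447152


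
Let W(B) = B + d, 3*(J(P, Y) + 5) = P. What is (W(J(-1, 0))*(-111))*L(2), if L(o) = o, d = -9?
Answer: 3182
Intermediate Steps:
J(P, Y) = -5 + P/3
W(B) = -9 + B (W(B) = B - 9 = -9 + B)
(W(J(-1, 0))*(-111))*L(2) = ((-9 + (-5 + (1/3)*(-1)))*(-111))*2 = ((-9 + (-5 - 1/3))*(-111))*2 = ((-9 - 16/3)*(-111))*2 = -43/3*(-111)*2 = 1591*2 = 3182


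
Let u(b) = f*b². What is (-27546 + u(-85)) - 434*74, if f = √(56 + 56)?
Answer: -59662 + 28900*√7 ≈ 16800.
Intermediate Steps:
f = 4*√7 (f = √112 = 4*√7 ≈ 10.583)
u(b) = 4*√7*b² (u(b) = (4*√7)*b² = 4*√7*b²)
(-27546 + u(-85)) - 434*74 = (-27546 + 4*√7*(-85)²) - 434*74 = (-27546 + 4*√7*7225) - 32116 = (-27546 + 28900*√7) - 32116 = -59662 + 28900*√7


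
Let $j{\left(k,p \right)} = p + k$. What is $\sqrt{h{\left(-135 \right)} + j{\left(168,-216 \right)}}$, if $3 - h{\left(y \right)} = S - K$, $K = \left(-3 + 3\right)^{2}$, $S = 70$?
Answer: $i \sqrt{115} \approx 10.724 i$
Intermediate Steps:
$K = 0$ ($K = 0^{2} = 0$)
$j{\left(k,p \right)} = k + p$
$h{\left(y \right)} = -67$ ($h{\left(y \right)} = 3 - \left(70 - 0\right) = 3 - \left(70 + 0\right) = 3 - 70 = -67$)
$\sqrt{h{\left(-135 \right)} + j{\left(168,-216 \right)}} = \sqrt{-67 + \left(168 - 216\right)} = \sqrt{-67 - 48} = \sqrt{-115} = i \sqrt{115}$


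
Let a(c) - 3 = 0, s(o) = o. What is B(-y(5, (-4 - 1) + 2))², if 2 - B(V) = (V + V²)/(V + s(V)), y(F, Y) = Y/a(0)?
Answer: 1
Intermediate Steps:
a(c) = 3 (a(c) = 3 + 0 = 3)
y(F, Y) = Y/3
B(V) = 2 - (V + V²)/(2*V) (B(V) = 2 - (V + V²)/(V + V) = 2 - (V + V²)/(2*V))
B(-y(5, (-4 - 1) + 2))² = (3/2 - (-1)*((-4 - 1) + 2)/3/2)² = (3/2 - (-1)*(-5 + 2)/3/2)² = (3/2 - (-1)*(⅓)*(-3)/2)² = (3/2 - (-1)*(-1)/2)² = (3/2 - ½*1)² = (3/2 - ½)² = 1² = 1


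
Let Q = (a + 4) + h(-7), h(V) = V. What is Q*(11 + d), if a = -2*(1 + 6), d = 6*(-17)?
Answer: 1547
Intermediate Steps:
d = -102
a = -14 (a = -2*7 = -14)
Q = -17 (Q = (-14 + 4) - 7 = -10 - 7 = -17)
Q*(11 + d) = -17*(11 - 102) = -17*(-91) = 1547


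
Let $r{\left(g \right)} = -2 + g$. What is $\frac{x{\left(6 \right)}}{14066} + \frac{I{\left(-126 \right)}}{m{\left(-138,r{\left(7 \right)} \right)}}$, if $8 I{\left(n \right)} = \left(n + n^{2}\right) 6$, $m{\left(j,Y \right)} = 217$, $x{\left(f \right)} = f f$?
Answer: $\frac{23737491}{436046} \approx 54.438$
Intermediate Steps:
$x{\left(f \right)} = f^{2}$
$I{\left(n \right)} = \frac{3 n}{4} + \frac{3 n^{2}}{4}$ ($I{\left(n \right)} = \frac{\left(n + n^{2}\right) 6}{8} = \frac{6 n + 6 n^{2}}{8} = \frac{3 n}{4} + \frac{3 n^{2}}{4}$)
$\frac{x{\left(6 \right)}}{14066} + \frac{I{\left(-126 \right)}}{m{\left(-138,r{\left(7 \right)} \right)}} = \frac{6^{2}}{14066} + \frac{\frac{3}{4} \left(-126\right) \left(1 - 126\right)}{217} = 36 \cdot \frac{1}{14066} + \frac{3}{4} \left(-126\right) \left(-125\right) \frac{1}{217} = \frac{18}{7033} + \frac{23625}{2} \cdot \frac{1}{217} = \frac{18}{7033} + \frac{3375}{62} = \frac{23737491}{436046}$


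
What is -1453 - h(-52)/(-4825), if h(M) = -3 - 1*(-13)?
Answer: -1402143/965 ≈ -1453.0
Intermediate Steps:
h(M) = 10 (h(M) = -3 + 13 = 10)
-1453 - h(-52)/(-4825) = -1453 - 10/(-4825) = -1453 - 10*(-1)/4825 = -1453 - 1*(-2/965) = -1453 + 2/965 = -1402143/965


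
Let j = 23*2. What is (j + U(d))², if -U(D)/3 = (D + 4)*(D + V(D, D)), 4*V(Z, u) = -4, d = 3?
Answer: 16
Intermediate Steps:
V(Z, u) = -1 (V(Z, u) = (¼)*(-4) = -1)
U(D) = -3*(-1 + D)*(4 + D) (U(D) = -3*(D + 4)*(D - 1) = -3*(4 + D)*(-1 + D) = -3*(-1 + D)*(4 + D))
j = 46
(j + U(d))² = (46 + (12 - 9*3 - 3*3²))² = (46 + (12 - 27 - 3*9))² = (46 + (12 - 27 - 27))² = (46 - 42)² = 4² = 16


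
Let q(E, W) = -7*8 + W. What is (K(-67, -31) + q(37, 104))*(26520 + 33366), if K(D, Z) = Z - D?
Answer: 5030424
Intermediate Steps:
q(E, W) = -56 + W
(K(-67, -31) + q(37, 104))*(26520 + 33366) = ((-31 - 1*(-67)) + (-56 + 104))*(26520 + 33366) = ((-31 + 67) + 48)*59886 = (36 + 48)*59886 = 84*59886 = 5030424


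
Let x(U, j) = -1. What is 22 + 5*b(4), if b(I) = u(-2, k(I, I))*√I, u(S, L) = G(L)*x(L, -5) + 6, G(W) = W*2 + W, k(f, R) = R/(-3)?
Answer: 122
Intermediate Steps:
k(f, R) = -R/3 (k(f, R) = R*(-⅓) = -R/3)
G(W) = 3*W (G(W) = 2*W + W = 3*W)
u(S, L) = 6 - 3*L (u(S, L) = (3*L)*(-1) + 6 = -3*L + 6 = 6 - 3*L)
b(I) = √I*(6 + I) (b(I) = (6 - (-1)*I)*√I = (6 + I)*√I = √I*(6 + I))
22 + 5*b(4) = 22 + 5*(√4*(6 + 4)) = 22 + 5*(2*10) = 22 + 5*20 = 22 + 100 = 122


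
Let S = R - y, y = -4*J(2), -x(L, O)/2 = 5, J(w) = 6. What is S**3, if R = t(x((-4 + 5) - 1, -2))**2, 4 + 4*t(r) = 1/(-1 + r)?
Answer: 114006518354169/7256313856 ≈ 15711.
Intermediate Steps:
x(L, O) = -10 (x(L, O) = -2*5 = -10)
t(r) = -1 + 1/(4*(-1 + r))
y = -24 (y = -4*6 = -24)
R = 2025/1936 (R = ((5/4 - 1*(-10))/(-1 - 10))**2 = ((5/4 + 10)/(-11))**2 = (-1/11*45/4)**2 = (-45/44)**2 = 2025/1936 ≈ 1.0460)
S = 48489/1936 (S = 2025/1936 - 1*(-24) = 2025/1936 + 24 = 48489/1936 ≈ 25.046)
S**3 = (48489/1936)**3 = 114006518354169/7256313856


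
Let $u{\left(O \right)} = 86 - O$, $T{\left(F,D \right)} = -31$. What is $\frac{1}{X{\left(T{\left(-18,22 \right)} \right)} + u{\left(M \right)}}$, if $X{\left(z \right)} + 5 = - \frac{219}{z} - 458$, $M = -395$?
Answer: $\frac{31}{777} \approx 0.039897$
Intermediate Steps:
$X{\left(z \right)} = -463 - \frac{219}{z}$ ($X{\left(z \right)} = -5 - \left(458 + \frac{219}{z}\right) = -463 - \frac{219}{z}$)
$\frac{1}{X{\left(T{\left(-18,22 \right)} \right)} + u{\left(M \right)}} = \frac{1}{\left(-463 - \frac{219}{-31}\right) + \left(86 - -395\right)} = \frac{1}{\left(-463 - - \frac{219}{31}\right) + \left(86 + 395\right)} = \frac{1}{\left(-463 + \frac{219}{31}\right) + 481} = \frac{1}{- \frac{14134}{31} + 481} = \frac{1}{\frac{777}{31}} = \frac{31}{777}$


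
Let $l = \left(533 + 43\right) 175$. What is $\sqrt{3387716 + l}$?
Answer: $2 \sqrt{872129} \approx 1867.8$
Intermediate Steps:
$l = 100800$ ($l = 576 \cdot 175 = 100800$)
$\sqrt{3387716 + l} = \sqrt{3387716 + 100800} = \sqrt{3488516} = 2 \sqrt{872129}$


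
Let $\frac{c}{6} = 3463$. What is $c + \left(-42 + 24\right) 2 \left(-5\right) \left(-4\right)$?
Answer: $20058$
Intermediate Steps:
$c = 20778$ ($c = 6 \cdot 3463 = 20778$)
$c + \left(-42 + 24\right) 2 \left(-5\right) \left(-4\right) = 20778 + \left(-42 + 24\right) 2 \left(-5\right) \left(-4\right) = 20778 - 18 \left(\left(-10\right) \left(-4\right)\right) = 20778 - 720 = 20058$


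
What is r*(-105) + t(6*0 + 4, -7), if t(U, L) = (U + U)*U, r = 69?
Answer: -7213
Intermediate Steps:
t(U, L) = 2*U**2 (t(U, L) = (2*U)*U = 2*U**2)
r*(-105) + t(6*0 + 4, -7) = 69*(-105) + 2*(6*0 + 4)**2 = -7245 + 2*(0 + 4)**2 = -7245 + 2*4**2 = -7245 + 2*16 = -7245 + 32 = -7213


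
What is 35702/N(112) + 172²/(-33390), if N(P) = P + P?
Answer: 42337963/267120 ≈ 158.50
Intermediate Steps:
N(P) = 2*P
35702/N(112) + 172²/(-33390) = 35702/((2*112)) + 172²/(-33390) = 35702/224 + 29584*(-1/33390) = 35702*(1/224) - 14792/16695 = 17851/112 - 14792/16695 = 42337963/267120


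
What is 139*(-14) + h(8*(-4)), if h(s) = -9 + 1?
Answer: -1954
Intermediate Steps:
h(s) = -8
139*(-14) + h(8*(-4)) = 139*(-14) - 8 = -1946 - 8 = -1954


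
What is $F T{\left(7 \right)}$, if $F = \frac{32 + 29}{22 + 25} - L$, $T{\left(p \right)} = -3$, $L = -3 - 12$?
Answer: $- \frac{2298}{47} \approx -48.894$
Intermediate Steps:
$L = -15$ ($L = -3 - 12 = -15$)
$F = \frac{766}{47}$ ($F = \frac{32 + 29}{22 + 25} - -15 = \frac{61}{47} + 15 = \frac{766}{47} \approx 16.298$)
$F T{\left(7 \right)} = \frac{766}{47} \left(-3\right) = - \frac{2298}{47}$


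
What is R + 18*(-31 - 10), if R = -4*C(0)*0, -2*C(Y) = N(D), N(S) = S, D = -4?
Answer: -738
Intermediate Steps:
C(Y) = 2 (C(Y) = -½*(-4) = 2)
R = 0 (R = -4*2*0 = -8*0 = 0)
R + 18*(-31 - 10) = 0 + 18*(-31 - 10) = 0 + 18*(-41) = 0 - 738 = -738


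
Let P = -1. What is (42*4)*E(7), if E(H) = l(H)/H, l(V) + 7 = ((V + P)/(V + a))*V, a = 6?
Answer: -1176/13 ≈ -90.462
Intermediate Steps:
l(V) = -7 + V*(-1 + V)/(6 + V) (l(V) = -7 + ((V - 1)/(V + 6))*V = -7 + ((-1 + V)/(6 + V))*V = -7 + V*(-1 + V)/(6 + V))
E(H) = (-42 + H**2 - 8*H)/(H*(6 + H)) (E(H) = ((-42 + H**2 - 8*H)/(6 + H))/H = (-42 + H**2 - 8*H)/(H*(6 + H)))
(42*4)*E(7) = (42*4)*((-42 + 7**2 - 8*7)/(7*(6 + 7))) = 168*((1/7)*(-42 + 49 - 56)/13) = 168*((1/7)*(1/13)*(-49)) = 168*(-7/13) = -1176/13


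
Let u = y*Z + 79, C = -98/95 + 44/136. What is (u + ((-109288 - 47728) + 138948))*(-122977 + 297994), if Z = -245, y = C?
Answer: -2014241075127/646 ≈ -3.1180e+9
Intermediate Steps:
C = -2287/3230 (C = -98*1/95 + 44*(1/136) = -98/95 + 11/34 = -2287/3230 ≈ -0.70805)
y = -2287/3230 ≈ -0.70805
u = 163097/646 (u = -2287/3230*(-245) + 79 = 112063/646 + 79 = 163097/646 ≈ 252.47)
(u + ((-109288 - 47728) + 138948))*(-122977 + 297994) = (163097/646 + ((-109288 - 47728) + 138948))*(-122977 + 297994) = (163097/646 + (-157016 + 138948))*175017 = (163097/646 - 18068)*175017 = -11508831/646*175017 = -2014241075127/646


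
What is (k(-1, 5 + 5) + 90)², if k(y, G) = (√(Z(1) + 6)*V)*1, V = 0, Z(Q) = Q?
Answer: 8100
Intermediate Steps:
k(y, G) = 0 (k(y, G) = (√(1 + 6)*0)*1 = (√7*0)*1 = 0*1 = 0)
(k(-1, 5 + 5) + 90)² = (0 + 90)² = 90² = 8100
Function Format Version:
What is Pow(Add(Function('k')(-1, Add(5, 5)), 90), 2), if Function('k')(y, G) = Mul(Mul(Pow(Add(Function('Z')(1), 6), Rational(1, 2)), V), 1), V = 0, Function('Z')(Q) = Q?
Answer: 8100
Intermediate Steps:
Function('k')(y, G) = 0 (Function('k')(y, G) = Mul(Mul(Pow(Add(1, 6), Rational(1, 2)), 0), 1) = Mul(Mul(Pow(7, Rational(1, 2)), 0), 1) = Mul(0, 1) = 0)
Pow(Add(Function('k')(-1, Add(5, 5)), 90), 2) = Pow(Add(0, 90), 2) = Pow(90, 2) = 8100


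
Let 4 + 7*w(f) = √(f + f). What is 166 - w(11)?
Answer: 1166/7 - √22/7 ≈ 165.90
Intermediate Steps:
w(f) = -4/7 + √2*√f/7 (w(f) = -4/7 + √(f + f)/7 = -4/7 + √(2*f)/7 = -4/7 + (√2*√f)/7 = -4/7 + √2*√f/7)
166 - w(11) = 166 - (-4/7 + √2*√11/7) = 166 - (-4/7 + √22/7) = 166 + (4/7 - √22/7) = 1166/7 - √22/7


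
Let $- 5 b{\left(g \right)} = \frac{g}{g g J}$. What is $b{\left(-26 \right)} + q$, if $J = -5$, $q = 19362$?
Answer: $\frac{12585299}{650} \approx 19362.0$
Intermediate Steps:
$b{\left(g \right)} = \frac{1}{25 g}$ ($b{\left(g \right)} = - \frac{g \frac{1}{g g \left(-5\right)}}{5} = - \frac{g \frac{1}{g^{2} \left(-5\right)}}{5} = - \frac{g \frac{1}{\left(-5\right) g^{2}}}{5} = - \frac{g \left(- \frac{1}{5 g^{2}}\right)}{5} = - \frac{\left(- \frac{1}{5}\right) \frac{1}{g}}{5} = \frac{1}{25 g}$)
$b{\left(-26 \right)} + q = \frac{1}{25 \left(-26\right)} + 19362 = \frac{1}{25} \left(- \frac{1}{26}\right) + 19362 = - \frac{1}{650} + 19362 = \frac{12585299}{650}$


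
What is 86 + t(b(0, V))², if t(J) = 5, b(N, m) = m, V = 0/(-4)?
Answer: 111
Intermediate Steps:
V = 0 (V = 0*(-¼) = 0)
86 + t(b(0, V))² = 86 + 5² = 86 + 25 = 111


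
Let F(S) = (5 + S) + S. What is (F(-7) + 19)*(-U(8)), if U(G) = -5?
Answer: 50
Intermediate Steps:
F(S) = 5 + 2*S
(F(-7) + 19)*(-U(8)) = ((5 + 2*(-7)) + 19)*(-1*(-5)) = ((5 - 14) + 19)*5 = (-9 + 19)*5 = 10*5 = 50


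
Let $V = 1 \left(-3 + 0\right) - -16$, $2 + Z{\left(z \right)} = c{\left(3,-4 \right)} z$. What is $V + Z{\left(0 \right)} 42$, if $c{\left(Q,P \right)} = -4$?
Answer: $-71$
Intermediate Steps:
$Z{\left(z \right)} = -2 - 4 z$
$V = 13$ ($V = 1 \left(-3\right) + 16 = -3 + 16 = 13$)
$V + Z{\left(0 \right)} 42 = 13 + \left(-2 - 0\right) 42 = 13 + \left(-2 + 0\right) 42 = 13 - 84 = -71$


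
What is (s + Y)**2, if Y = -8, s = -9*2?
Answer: 676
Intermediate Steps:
s = -18
(s + Y)**2 = (-18 - 8)**2 = (-26)**2 = 676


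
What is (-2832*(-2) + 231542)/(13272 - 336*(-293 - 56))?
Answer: 118603/65268 ≈ 1.8172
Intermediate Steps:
(-2832*(-2) + 231542)/(13272 - 336*(-293 - 56)) = (5664 + 231542)/(13272 - 336*(-349)) = 237206/(13272 + 117264) = 237206/130536 = 237206*(1/130536) = 118603/65268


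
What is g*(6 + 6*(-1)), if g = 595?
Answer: 0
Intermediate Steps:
g*(6 + 6*(-1)) = 595*(6 + 6*(-1)) = 595*(6 - 6) = 595*0 = 0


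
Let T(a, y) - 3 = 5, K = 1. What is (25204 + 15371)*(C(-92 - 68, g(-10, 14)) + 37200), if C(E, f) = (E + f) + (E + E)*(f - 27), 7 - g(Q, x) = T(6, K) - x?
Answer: 1685201475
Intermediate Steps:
T(a, y) = 8 (T(a, y) = 3 + 5 = 8)
g(Q, x) = -1 + x (g(Q, x) = 7 - (8 - x) = 7 + (-8 + x) = -1 + x)
C(E, f) = E + f + 2*E*(-27 + f) (C(E, f) = (E + f) + (2*E)*(-27 + f) = (E + f) + 2*E*(-27 + f) = E + f + 2*E*(-27 + f))
(25204 + 15371)*(C(-92 - 68, g(-10, 14)) + 37200) = (25204 + 15371)*(((-1 + 14) - 53*(-92 - 68) + 2*(-92 - 68)*(-1 + 14)) + 37200) = 40575*((13 - 53*(-160) + 2*(-160)*13) + 37200) = 40575*((13 + 8480 - 4160) + 37200) = 40575*(4333 + 37200) = 40575*41533 = 1685201475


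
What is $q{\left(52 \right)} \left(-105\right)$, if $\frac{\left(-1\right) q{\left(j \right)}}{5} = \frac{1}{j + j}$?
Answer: $\frac{525}{104} \approx 5.0481$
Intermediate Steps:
$q{\left(j \right)} = - \frac{5}{2 j}$ ($q{\left(j \right)} = - \frac{5}{j + j} = - \frac{5}{2 j}$)
$q{\left(52 \right)} \left(-105\right) = - \frac{5}{2 \cdot 52} \left(-105\right) = \left(- \frac{5}{2}\right) \frac{1}{52} \left(-105\right) = \left(- \frac{5}{104}\right) \left(-105\right) = \frac{525}{104}$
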